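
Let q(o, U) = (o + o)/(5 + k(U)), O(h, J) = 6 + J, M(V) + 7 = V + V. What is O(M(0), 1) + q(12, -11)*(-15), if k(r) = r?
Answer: 67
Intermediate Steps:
M(V) = -7 + 2*V (M(V) = -7 + (V + V) = -7 + 2*V)
q(o, U) = 2*o/(5 + U) (q(o, U) = (o + o)/(5 + U) = (2*o)/(5 + U) = 2*o/(5 + U))
O(M(0), 1) + q(12, -11)*(-15) = (6 + 1) + (2*12/(5 - 11))*(-15) = 7 + (2*12/(-6))*(-15) = 7 + (2*12*(-⅙))*(-15) = 7 - 4*(-15) = 7 + 60 = 67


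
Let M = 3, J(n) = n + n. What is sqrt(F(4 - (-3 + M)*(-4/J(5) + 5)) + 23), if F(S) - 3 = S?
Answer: sqrt(30) ≈ 5.4772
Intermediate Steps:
J(n) = 2*n
F(S) = 3 + S
sqrt(F(4 - (-3 + M)*(-4/J(5) + 5)) + 23) = sqrt((3 + (4 - (-3 + 3)*(-4/(2*5) + 5))) + 23) = sqrt((3 + (4 - 0*(-4/10 + 5))) + 23) = sqrt((3 + (4 - 0*(-4*1/10 + 5))) + 23) = sqrt((3 + (4 - 0*(-2/5 + 5))) + 23) = sqrt((3 + (4 - 0*23/5)) + 23) = sqrt((3 + (4 - 1*0)) + 23) = sqrt((3 + (4 + 0)) + 23) = sqrt((3 + 4) + 23) = sqrt(7 + 23) = sqrt(30)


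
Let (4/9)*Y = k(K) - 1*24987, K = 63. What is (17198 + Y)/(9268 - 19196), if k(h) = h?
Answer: 38881/9928 ≈ 3.9163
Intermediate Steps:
Y = -56079 (Y = 9*(63 - 1*24987)/4 = 9*(63 - 24987)/4 = (9/4)*(-24924) = -56079)
(17198 + Y)/(9268 - 19196) = (17198 - 56079)/(9268 - 19196) = -38881/(-9928) = -38881*(-1/9928) = 38881/9928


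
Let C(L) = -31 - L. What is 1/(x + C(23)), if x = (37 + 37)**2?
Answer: 1/5422 ≈ 0.00018443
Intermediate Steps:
x = 5476 (x = 74**2 = 5476)
1/(x + C(23)) = 1/(5476 + (-31 - 1*23)) = 1/(5476 + (-31 - 23)) = 1/(5476 - 54) = 1/5422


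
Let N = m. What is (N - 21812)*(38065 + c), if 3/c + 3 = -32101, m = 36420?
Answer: 2231442770282/4013 ≈ 5.5605e+8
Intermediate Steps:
c = -3/32104 (c = 3/(-3 - 32101) = 3/(-32104) = 3*(-1/32104) = -3/32104 ≈ -9.3446e-5)
N = 36420
(N - 21812)*(38065 + c) = (36420 - 21812)*(38065 - 3/32104) = 14608*(1222038757/32104) = 2231442770282/4013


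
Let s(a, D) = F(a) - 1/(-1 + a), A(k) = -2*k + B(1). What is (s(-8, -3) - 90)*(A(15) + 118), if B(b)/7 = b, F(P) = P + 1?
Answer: -82840/9 ≈ -9204.4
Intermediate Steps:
F(P) = 1 + P
B(b) = 7*b
A(k) = 7 - 2*k (A(k) = -2*k + 7*1 = -2*k + 7 = 7 - 2*k)
s(a, D) = 1 + a - 1/(-1 + a) (s(a, D) = (1 + a) - 1/(-1 + a) = 1 + a - 1/(-1 + a))
(s(-8, -3) - 90)*(A(15) + 118) = ((-2 + (-8)**2)/(-1 - 8) - 90)*((7 - 2*15) + 118) = ((-2 + 64)/(-9) - 90)*((7 - 30) + 118) = (-1/9*62 - 90)*(-23 + 118) = (-62/9 - 90)*95 = -872/9*95 = -82840/9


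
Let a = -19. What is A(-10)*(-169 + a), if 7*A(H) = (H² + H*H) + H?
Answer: -35720/7 ≈ -5102.9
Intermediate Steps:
A(H) = H/7 + 2*H²/7 (A(H) = ((H² + H*H) + H)/7 = ((H² + H²) + H)/7 = (2*H² + H)/7 = (H + 2*H²)/7 = H/7 + 2*H²/7)
A(-10)*(-169 + a) = ((⅐)*(-10)*(1 + 2*(-10)))*(-169 - 19) = ((⅐)*(-10)*(1 - 20))*(-188) = ((⅐)*(-10)*(-19))*(-188) = (190/7)*(-188) = -35720/7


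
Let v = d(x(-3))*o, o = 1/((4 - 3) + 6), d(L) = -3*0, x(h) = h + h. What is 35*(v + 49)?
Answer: 1715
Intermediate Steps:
x(h) = 2*h
d(L) = 0
o = ⅐ (o = 1/(1 + 6) = 1/7 = ⅐ ≈ 0.14286)
v = 0 (v = 0*(⅐) = 0)
35*(v + 49) = 35*(0 + 49) = 35*49 = 1715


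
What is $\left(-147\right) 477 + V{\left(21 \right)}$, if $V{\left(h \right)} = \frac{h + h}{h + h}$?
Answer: $-70118$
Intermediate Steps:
$V{\left(h \right)} = 1$ ($V{\left(h \right)} = \frac{2 h}{2 h} = 2 h \frac{1}{2 h} = 1$)
$\left(-147\right) 477 + V{\left(21 \right)} = \left(-147\right) 477 + 1 = -70119 + 1 = -70118$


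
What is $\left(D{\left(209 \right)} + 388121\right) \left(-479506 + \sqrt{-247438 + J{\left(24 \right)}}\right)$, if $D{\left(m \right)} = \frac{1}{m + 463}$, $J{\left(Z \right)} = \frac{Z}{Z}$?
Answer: $- \frac{62531733243689}{336} + \frac{260817313 i \sqrt{27493}}{224} \approx -1.8611 \cdot 10^{11} + 1.9306 \cdot 10^{8} i$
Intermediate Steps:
$J{\left(Z \right)} = 1$
$D{\left(m \right)} = \frac{1}{463 + m}$
$\left(D{\left(209 \right)} + 388121\right) \left(-479506 + \sqrt{-247438 + J{\left(24 \right)}}\right) = \left(\frac{1}{463 + 209} + 388121\right) \left(-479506 + \sqrt{-247438 + 1}\right) = \left(\frac{1}{672} + 388121\right) \left(-479506 + \sqrt{-247437}\right) = \left(\frac{1}{672} + 388121\right) \left(-479506 + 3 i \sqrt{27493}\right) = \frac{260817313 \left(-479506 + 3 i \sqrt{27493}\right)}{672} = - \frac{62531733243689}{336} + \frac{260817313 i \sqrt{27493}}{224}$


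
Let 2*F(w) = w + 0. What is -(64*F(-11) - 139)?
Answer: 491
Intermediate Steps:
F(w) = w/2 (F(w) = (w + 0)/2 = w/2)
-(64*F(-11) - 139) = -(64*((½)*(-11)) - 139) = -(64*(-11/2) - 139) = -(-352 - 139) = -1*(-491) = 491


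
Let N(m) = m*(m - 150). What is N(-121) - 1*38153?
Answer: -5362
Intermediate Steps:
N(m) = m*(-150 + m)
N(-121) - 1*38153 = -121*(-150 - 121) - 1*38153 = -121*(-271) - 38153 = 32791 - 38153 = -5362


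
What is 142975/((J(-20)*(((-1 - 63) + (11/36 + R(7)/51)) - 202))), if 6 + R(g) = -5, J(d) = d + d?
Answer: 4375035/325474 ≈ 13.442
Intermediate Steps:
J(d) = 2*d
R(g) = -11 (R(g) = -6 - 5 = -11)
142975/((J(-20)*(((-1 - 63) + (11/36 + R(7)/51)) - 202))) = 142975/(((2*(-20))*(((-1 - 63) + (11/36 - 11/51)) - 202))) = 142975/((-40*((-64 + (11*(1/36) - 11*1/51)) - 202))) = 142975/((-40*((-64 + (11/36 - 11/51)) - 202))) = 142975/((-40*((-64 + 55/612) - 202))) = 142975/((-40*(-39113/612 - 202))) = 142975/((-40*(-162737/612))) = 142975/(1627370/153) = 142975*(153/1627370) = 4375035/325474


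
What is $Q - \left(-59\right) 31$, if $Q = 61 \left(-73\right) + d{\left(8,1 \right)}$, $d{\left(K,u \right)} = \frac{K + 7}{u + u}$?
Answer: $- \frac{5233}{2} \approx -2616.5$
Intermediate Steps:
$d{\left(K,u \right)} = \frac{7 + K}{2 u}$
$Q = - \frac{8891}{2}$ ($Q = 61 \left(-73\right) + \frac{7 + 8}{2 \cdot 1} = -4453 + \frac{1}{2} \cdot 1 \cdot 15 = -4453 + \frac{15}{2} = - \frac{8891}{2} \approx -4445.5$)
$Q - \left(-59\right) 31 = - \frac{8891}{2} - \left(-59\right) 31 = - \frac{8891}{2} - -1829 = - \frac{8891}{2} + 1829 = - \frac{5233}{2}$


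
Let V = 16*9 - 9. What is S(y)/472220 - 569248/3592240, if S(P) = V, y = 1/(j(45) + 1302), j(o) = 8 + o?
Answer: -3354066727/21204094660 ≈ -0.15818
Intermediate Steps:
V = 135 (V = 144 - 9 = 135)
y = 1/1355 (y = 1/((8 + 45) + 1302) = 1/(53 + 1302) = 1/1355 ≈ 0.00073801)
S(P) = 135
S(y)/472220 - 569248/3592240 = 135/472220 - 569248/3592240 = 135*(1/472220) - 569248*1/3592240 = 27/94444 - 35578/224515 = -3354066727/21204094660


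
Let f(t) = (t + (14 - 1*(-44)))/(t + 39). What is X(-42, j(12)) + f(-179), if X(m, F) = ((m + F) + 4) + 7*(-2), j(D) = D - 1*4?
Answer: -6039/140 ≈ -43.136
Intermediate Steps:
f(t) = (58 + t)/(39 + t) (f(t) = (t + (14 + 44))/(39 + t) = (t + 58)/(39 + t) = (58 + t)/(39 + t))
j(D) = -4 + D (j(D) = D - 4 = -4 + D)
X(m, F) = -10 + F + m (X(m, F) = ((F + m) + 4) - 14 = (4 + F + m) - 14 = -10 + F + m)
X(-42, j(12)) + f(-179) = (-10 + (-4 + 12) - 42) + (58 - 179)/(39 - 179) = (-10 + 8 - 42) - 121/(-140) = -44 - 1/140*(-121) = -44 + 121/140 = -6039/140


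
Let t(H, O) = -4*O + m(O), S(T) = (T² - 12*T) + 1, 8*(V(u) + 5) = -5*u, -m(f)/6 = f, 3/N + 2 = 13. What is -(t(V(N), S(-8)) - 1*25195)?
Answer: 26805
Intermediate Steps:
N = 3/11 (N = 3/(-2 + 13) = 3/11 ≈ 0.27273)
m(f) = -6*f
V(u) = -5 - 5*u/8 (V(u) = -5 + (-5*u)/8 = -5 - 5*u/8)
S(T) = 1 + T² - 12*T
t(H, O) = -10*O (t(H, O) = -4*O - 6*O = -10*O)
-(t(V(N), S(-8)) - 1*25195) = -(-10*(1 + (-8)² - 12*(-8)) - 1*25195) = -(-10*(1 + 64 + 96) - 25195) = -(-10*161 - 25195) = -(-1610 - 25195) = -1*(-26805) = 26805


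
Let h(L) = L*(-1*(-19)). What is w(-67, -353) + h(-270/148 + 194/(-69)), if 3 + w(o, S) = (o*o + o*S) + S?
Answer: 141415355/5106 ≈ 27696.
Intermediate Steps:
w(o, S) = -3 + S + o² + S*o (w(o, S) = -3 + ((o*o + o*S) + S) = -3 + ((o² + S*o) + S) = -3 + (S + o² + S*o) = -3 + S + o² + S*o)
h(L) = 19*L (h(L) = L*19 = 19*L)
w(-67, -353) + h(-270/148 + 194/(-69)) = (-3 - 353 + (-67)² - 353*(-67)) + 19*(-270/148 + 194/(-69)) = (-3 - 353 + 4489 + 23651) + 19*(-270*1/148 + 194*(-1/69)) = 27784 + 19*(-135/74 - 194/69) = 27784 + 19*(-23671/5106) = 27784 - 449749/5106 = 141415355/5106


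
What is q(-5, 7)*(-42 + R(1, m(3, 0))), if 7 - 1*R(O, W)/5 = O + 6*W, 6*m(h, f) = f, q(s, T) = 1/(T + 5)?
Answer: -1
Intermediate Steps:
q(s, T) = 1/(5 + T)
m(h, f) = f/6
R(O, W) = 35 - 30*W - 5*O (R(O, W) = 35 - 5*(O + 6*W) = 35 + (-30*W - 5*O) = 35 - 30*W - 5*O)
q(-5, 7)*(-42 + R(1, m(3, 0))) = (-42 + (35 - 5*0 - 5*1))/(5 + 7) = (-42 + (35 - 30*0 - 5))/12 = (-42 + (35 + 0 - 5))/12 = (-42 + 30)/12 = (1/12)*(-12) = -1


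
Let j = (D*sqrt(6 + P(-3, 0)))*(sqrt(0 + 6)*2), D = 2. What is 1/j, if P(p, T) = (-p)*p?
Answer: -I*sqrt(2)/24 ≈ -0.058926*I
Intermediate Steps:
P(p, T) = -p**2
j = 12*I*sqrt(2) (j = (2*sqrt(6 - 1*(-3)**2))*(sqrt(0 + 6)*2) = (2*sqrt(6 - 1*9))*(sqrt(6)*2) = (2*sqrt(6 - 9))*(2*sqrt(6)) = (2*sqrt(-3))*(2*sqrt(6)) = (2*(I*sqrt(3)))*(2*sqrt(6)) = (2*I*sqrt(3))*(2*sqrt(6)) = 12*I*sqrt(2) ≈ 16.971*I)
1/j = 1/(12*I*sqrt(2)) = -I*sqrt(2)/24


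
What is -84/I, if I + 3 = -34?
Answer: 84/37 ≈ 2.2703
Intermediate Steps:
I = -37 (I = -3 - 34 = -37)
-84/I = -84/(-37) = -1/37*(-84) = 84/37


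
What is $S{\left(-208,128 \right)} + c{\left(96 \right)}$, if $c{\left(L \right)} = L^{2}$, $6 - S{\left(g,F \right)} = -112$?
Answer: $9334$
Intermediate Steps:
$S{\left(g,F \right)} = 118$ ($S{\left(g,F \right)} = 6 - -112 = 6 + 112 = 118$)
$S{\left(-208,128 \right)} + c{\left(96 \right)} = 118 + 96^{2} = 118 + 9216 = 9334$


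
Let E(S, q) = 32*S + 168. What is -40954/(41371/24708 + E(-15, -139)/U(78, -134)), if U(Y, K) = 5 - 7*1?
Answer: -1011891432/3895819 ≈ -259.74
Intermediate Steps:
U(Y, K) = -2 (U(Y, K) = 5 - 7 = -2)
E(S, q) = 168 + 32*S
-40954/(41371/24708 + E(-15, -139)/U(78, -134)) = -40954/(41371/24708 + (168 + 32*(-15))/(-2)) = -40954/(41371*(1/24708) + (168 - 480)*(-1/2)) = -40954/(41371/24708 - 312*(-1/2)) = -40954/(41371/24708 + 156) = -40954/3895819/24708 = -40954*24708/3895819 = -1011891432/3895819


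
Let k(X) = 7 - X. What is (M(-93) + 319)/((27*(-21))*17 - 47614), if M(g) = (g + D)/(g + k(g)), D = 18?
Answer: -2158/400771 ≈ -0.0053846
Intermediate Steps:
M(g) = 18/7 + g/7 (M(g) = (g + 18)/(g + (7 - g)) = (18 + g)/7 = (18 + g)*(⅐) = 18/7 + g/7)
(M(-93) + 319)/((27*(-21))*17 - 47614) = ((18/7 + (⅐)*(-93)) + 319)/((27*(-21))*17 - 47614) = ((18/7 - 93/7) + 319)/(-567*17 - 47614) = (-75/7 + 319)/(-9639 - 47614) = (2158/7)/(-57253) = (2158/7)*(-1/57253) = -2158/400771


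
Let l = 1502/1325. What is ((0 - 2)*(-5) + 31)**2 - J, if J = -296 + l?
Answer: 2618023/1325 ≈ 1975.9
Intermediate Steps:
l = 1502/1325 (l = 1502*(1/1325) = 1502/1325 ≈ 1.1336)
J = -390698/1325 (J = -296 + 1502/1325 = -390698/1325 ≈ -294.87)
((0 - 2)*(-5) + 31)**2 - J = ((0 - 2)*(-5) + 31)**2 - 1*(-390698/1325) = (-2*(-5) + 31)**2 + 390698/1325 = (10 + 31)**2 + 390698/1325 = 41**2 + 390698/1325 = 1681 + 390698/1325 = 2618023/1325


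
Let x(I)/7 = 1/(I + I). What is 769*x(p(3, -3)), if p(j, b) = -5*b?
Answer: 5383/30 ≈ 179.43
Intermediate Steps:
x(I) = 7/(2*I) (x(I) = 7/(I + I) = 7/((2*I)) = 7*(1/(2*I)) = 7/(2*I))
769*x(p(3, -3)) = 769*(7/(2*((-5*(-3))))) = 769*((7/2)/15) = 769*((7/2)*(1/15)) = 769*(7/30) = 5383/30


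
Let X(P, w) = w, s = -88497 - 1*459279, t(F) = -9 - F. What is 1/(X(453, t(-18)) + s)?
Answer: -1/547767 ≈ -1.8256e-6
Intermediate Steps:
s = -547776 (s = -88497 - 459279 = -547776)
1/(X(453, t(-18)) + s) = 1/((-9 - 1*(-18)) - 547776) = 1/((-9 + 18) - 547776) = 1/(9 - 547776) = 1/(-547767) = -1/547767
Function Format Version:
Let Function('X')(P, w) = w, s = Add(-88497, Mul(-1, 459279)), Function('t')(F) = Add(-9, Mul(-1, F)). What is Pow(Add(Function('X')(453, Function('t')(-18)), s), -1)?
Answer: Rational(-1, 547767) ≈ -1.8256e-6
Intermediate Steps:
s = -547776 (s = Add(-88497, -459279) = -547776)
Pow(Add(Function('X')(453, Function('t')(-18)), s), -1) = Pow(Add(Add(-9, Mul(-1, -18)), -547776), -1) = Pow(Add(Add(-9, 18), -547776), -1) = Pow(Add(9, -547776), -1) = Pow(-547767, -1) = Rational(-1, 547767)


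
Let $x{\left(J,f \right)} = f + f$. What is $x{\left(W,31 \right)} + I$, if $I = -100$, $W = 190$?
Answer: $-38$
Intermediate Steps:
$x{\left(J,f \right)} = 2 f$
$x{\left(W,31 \right)} + I = 2 \cdot 31 - 100 = 62 - 100 = -38$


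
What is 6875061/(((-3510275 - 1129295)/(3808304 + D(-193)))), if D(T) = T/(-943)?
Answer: -4937986252391553/875022902 ≈ -5.6433e+6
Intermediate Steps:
D(T) = -T/943 (D(T) = T*(-1/943) = -T/943)
6875061/(((-3510275 - 1129295)/(3808304 + D(-193)))) = 6875061/(((-3510275 - 1129295)/(3808304 - 1/943*(-193)))) = 6875061/((-4639570/(3808304 + 193/943))) = 6875061/((-4639570/3591230865/943)) = 6875061/((-4639570*943/3591230865)) = 6875061/(-875022902/718246173) = 6875061*(-718246173/875022902) = -4937986252391553/875022902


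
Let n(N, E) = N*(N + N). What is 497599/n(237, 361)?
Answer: 497599/112338 ≈ 4.4295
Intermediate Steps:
n(N, E) = 2*N² (n(N, E) = N*(2*N) = 2*N²)
497599/n(237, 361) = 497599/((2*237²)) = 497599/((2*56169)) = 497599/112338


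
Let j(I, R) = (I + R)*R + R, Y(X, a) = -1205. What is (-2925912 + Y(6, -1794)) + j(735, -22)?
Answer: -2942825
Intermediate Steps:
j(I, R) = R + R*(I + R) (j(I, R) = R*(I + R) + R = R + R*(I + R))
(-2925912 + Y(6, -1794)) + j(735, -22) = (-2925912 - 1205) - 22*(1 + 735 - 22) = -2927117 - 22*714 = -2927117 - 15708 = -2942825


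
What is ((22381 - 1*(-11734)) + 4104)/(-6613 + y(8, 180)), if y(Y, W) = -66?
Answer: -38219/6679 ≈ -5.7223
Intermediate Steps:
((22381 - 1*(-11734)) + 4104)/(-6613 + y(8, 180)) = ((22381 - 1*(-11734)) + 4104)/(-6613 - 66) = ((22381 + 11734) + 4104)/(-6679) = (34115 + 4104)*(-1/6679) = 38219*(-1/6679) = -38219/6679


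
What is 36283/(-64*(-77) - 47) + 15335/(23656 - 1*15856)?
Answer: 23857169/2538120 ≈ 9.3995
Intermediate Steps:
36283/(-64*(-77) - 47) + 15335/(23656 - 1*15856) = 36283/(4928 - 47) + 15335/(23656 - 15856) = 36283/4881 + 15335/7800 = 36283*(1/4881) + 15335*(1/7800) = 36283/4881 + 3067/1560 = 23857169/2538120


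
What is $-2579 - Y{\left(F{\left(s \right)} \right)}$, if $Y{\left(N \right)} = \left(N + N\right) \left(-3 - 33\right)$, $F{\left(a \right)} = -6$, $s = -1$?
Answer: $-3011$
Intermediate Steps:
$Y{\left(N \right)} = - 72 N$ ($Y{\left(N \right)} = 2 N \left(-36\right) = - 72 N$)
$-2579 - Y{\left(F{\left(s \right)} \right)} = -2579 - \left(-72\right) \left(-6\right) = -2579 - 432 = -3011$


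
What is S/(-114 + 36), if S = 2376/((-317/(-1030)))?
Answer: -407880/4121 ≈ -98.976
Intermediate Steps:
S = 2447280/317 (S = 2376/((-317*(-1/1030))) = 2376/(317/1030) = 2376*(1030/317) = 2447280/317 ≈ 7720.1)
S/(-114 + 36) = (2447280/317)/(-114 + 36) = (2447280/317)/(-78) = -1/78*2447280/317 = -407880/4121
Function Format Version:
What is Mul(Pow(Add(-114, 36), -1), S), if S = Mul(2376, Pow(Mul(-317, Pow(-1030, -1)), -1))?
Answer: Rational(-407880, 4121) ≈ -98.976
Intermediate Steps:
S = Rational(2447280, 317) (S = Mul(2376, Pow(Mul(-317, Rational(-1, 1030)), -1)) = Mul(2376, Pow(Rational(317, 1030), -1)) = Mul(2376, Rational(1030, 317)) = Rational(2447280, 317) ≈ 7720.1)
Mul(Pow(Add(-114, 36), -1), S) = Mul(Pow(Add(-114, 36), -1), Rational(2447280, 317)) = Mul(Pow(-78, -1), Rational(2447280, 317)) = Mul(Rational(-1, 78), Rational(2447280, 317)) = Rational(-407880, 4121)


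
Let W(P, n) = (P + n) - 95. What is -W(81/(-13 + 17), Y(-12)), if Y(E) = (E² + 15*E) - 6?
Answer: 467/4 ≈ 116.75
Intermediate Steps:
Y(E) = -6 + E² + 15*E
W(P, n) = -95 + P + n
-W(81/(-13 + 17), Y(-12)) = -(-95 + 81/(-13 + 17) + (-6 + (-12)² + 15*(-12))) = -(-95 + 81/4 + (-6 + 144 - 180)) = -(-95 + 81*(¼) - 42) = -(-95 + 81/4 - 42) = -1*(-467/4) = 467/4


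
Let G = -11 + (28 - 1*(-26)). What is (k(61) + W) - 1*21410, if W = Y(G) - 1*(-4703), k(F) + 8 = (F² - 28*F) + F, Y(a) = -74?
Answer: -14715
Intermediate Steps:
G = 43 (G = -11 + (28 + 26) = -11 + 54 = 43)
k(F) = -8 + F² - 27*F (k(F) = -8 + ((F² - 28*F) + F) = -8 + (F² - 27*F) = -8 + F² - 27*F)
W = 4629 (W = -74 - 1*(-4703) = -74 + 4703 = 4629)
(k(61) + W) - 1*21410 = ((-8 + 61² - 27*61) + 4629) - 1*21410 = ((-8 + 3721 - 1647) + 4629) - 21410 = (2066 + 4629) - 21410 = 6695 - 21410 = -14715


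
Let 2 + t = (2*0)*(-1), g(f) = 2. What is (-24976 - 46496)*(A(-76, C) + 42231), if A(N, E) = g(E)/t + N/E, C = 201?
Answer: -202221780896/67 ≈ -3.0182e+9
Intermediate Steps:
t = -2 (t = -2 + (2*0)*(-1) = -2 + 0*(-1) = -2 + 0 = -2)
A(N, E) = -1 + N/E (A(N, E) = 2/(-2) + N/E = 2*(-1/2) + N/E = -1 + N/E)
(-24976 - 46496)*(A(-76, C) + 42231) = (-24976 - 46496)*((-76 - 1*201)/201 + 42231) = -71472*((-76 - 201)/201 + 42231) = -71472*((1/201)*(-277) + 42231) = -71472*(-277/201 + 42231) = -71472*8488154/201 = -202221780896/67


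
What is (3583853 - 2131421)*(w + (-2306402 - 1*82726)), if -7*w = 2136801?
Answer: -27393879865104/7 ≈ -3.9134e+12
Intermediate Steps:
w = -2136801/7 (w = -1/7*2136801 = -2136801/7 ≈ -3.0526e+5)
(3583853 - 2131421)*(w + (-2306402 - 1*82726)) = (3583853 - 2131421)*(-2136801/7 + (-2306402 - 1*82726)) = 1452432*(-2136801/7 + (-2306402 - 82726)) = 1452432*(-2136801/7 - 2389128) = 1452432*(-18860697/7) = -27393879865104/7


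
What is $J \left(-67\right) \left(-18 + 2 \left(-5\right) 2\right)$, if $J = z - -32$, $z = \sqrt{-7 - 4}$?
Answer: $81472 + 2546 i \sqrt{11} \approx 81472.0 + 8444.1 i$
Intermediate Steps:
$z = i \sqrt{11}$ ($z = \sqrt{-11} = i \sqrt{11} \approx 3.3166 i$)
$J = 32 + i \sqrt{11}$ ($J = i \sqrt{11} - -32 = i \sqrt{11} + 32 = 32 + i \sqrt{11} \approx 32.0 + 3.3166 i$)
$J \left(-67\right) \left(-18 + 2 \left(-5\right) 2\right) = \left(32 + i \sqrt{11}\right) \left(-67\right) \left(-18 + 2 \left(-5\right) 2\right) = \left(-2144 - 67 i \sqrt{11}\right) \left(-18 - 20\right) = \left(-2144 - 67 i \sqrt{11}\right) \left(-38\right) = 81472 + 2546 i \sqrt{11}$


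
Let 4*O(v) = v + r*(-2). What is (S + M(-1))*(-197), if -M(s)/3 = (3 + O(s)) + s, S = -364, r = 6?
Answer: 283877/4 ≈ 70969.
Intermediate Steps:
O(v) = -3 + v/4 (O(v) = (v + 6*(-2))/4 = (v - 12)/4 = (-12 + v)/4 = -3 + v/4)
M(s) = -15*s/4 (M(s) = -3*((3 + (-3 + s/4)) + s) = -3*(s/4 + s) = -15*s/4)
(S + M(-1))*(-197) = (-364 - 15/4*(-1))*(-197) = (-364 + 15/4)*(-197) = -1441/4*(-197) = 283877/4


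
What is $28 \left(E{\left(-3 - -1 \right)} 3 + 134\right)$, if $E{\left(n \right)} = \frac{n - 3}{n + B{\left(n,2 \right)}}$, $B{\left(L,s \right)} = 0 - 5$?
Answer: $3812$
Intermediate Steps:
$B{\left(L,s \right)} = -5$
$E{\left(n \right)} = \frac{-3 + n}{-5 + n}$ ($E{\left(n \right)} = \frac{n - 3}{n - 5} = \frac{-3 + n}{-5 + n}$)
$28 \left(E{\left(-3 - -1 \right)} 3 + 134\right) = 28 \left(\frac{-3 - 2}{-5 - 2} \cdot 3 + 134\right) = 28 \left(\frac{1}{-7} \left(-5\right) 3 + 134\right) = 28 \left(\left(- \frac{1}{7}\right) \left(-5\right) 3 + 134\right) = 28 \left(\frac{5}{7} \cdot 3 + 134\right) = 28 \left(\frac{15}{7} + 134\right) = 28 \cdot \frac{953}{7} = 3812$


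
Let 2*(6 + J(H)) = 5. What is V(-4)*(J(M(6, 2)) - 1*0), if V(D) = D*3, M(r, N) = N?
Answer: 42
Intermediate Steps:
J(H) = -7/2 (J(H) = -6 + (1/2)*5 = -6 + 5/2 = -7/2)
V(D) = 3*D
V(-4)*(J(M(6, 2)) - 1*0) = (3*(-4))*(-7/2 - 1*0) = -12*(-7/2 + 0) = -12*(-7/2) = 42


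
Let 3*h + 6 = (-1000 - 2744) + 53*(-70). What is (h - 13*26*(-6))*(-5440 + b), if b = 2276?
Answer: 4353664/3 ≈ 1.4512e+6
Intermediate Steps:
h = -7460/3 (h = -2 + ((-1000 - 2744) + 53*(-70))/3 = -2 + (-3744 - 3710)/3 = -2 + (1/3)*(-7454) = -2 - 7454/3 = -7460/3 ≈ -2486.7)
(h - 13*26*(-6))*(-5440 + b) = (-7460/3 - 13*26*(-6))*(-5440 + 2276) = (-7460/3 - 338*(-6))*(-3164) = (-7460/3 + 2028)*(-3164) = -1376/3*(-3164) = 4353664/3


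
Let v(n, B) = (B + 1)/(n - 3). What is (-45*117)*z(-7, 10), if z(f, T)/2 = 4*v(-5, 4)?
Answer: 26325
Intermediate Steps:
v(n, B) = (1 + B)/(-3 + n)
z(f, T) = -5 (z(f, T) = 2*(4*((1 + 4)/(-3 - 5))) = 2*(4*(5/(-8))) = 2*(4*(-1/8*5)) = 2*(4*(-5/8)) = 2*(-5/2) = -5)
(-45*117)*z(-7, 10) = -45*117*(-5) = -5265*(-5) = 26325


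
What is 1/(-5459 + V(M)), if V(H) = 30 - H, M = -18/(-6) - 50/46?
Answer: -23/124911 ≈ -0.00018413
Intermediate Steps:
M = 44/23 (M = -18*(-⅙) - 50*1/46 = 3 - 25/23 = 44/23 ≈ 1.9130)
1/(-5459 + V(M)) = 1/(-5459 + (30 - 1*44/23)) = 1/(-5459 + (30 - 44/23)) = 1/(-5459 + 646/23) = 1/(-124911/23) = -23/124911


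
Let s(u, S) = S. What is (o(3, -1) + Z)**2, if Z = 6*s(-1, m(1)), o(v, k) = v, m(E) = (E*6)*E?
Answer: 1521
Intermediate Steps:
m(E) = 6*E**2 (m(E) = (6*E)*E = 6*E**2)
Z = 36 (Z = 6*(6*1**2) = 6*(6*1) = 6*6 = 36)
(o(3, -1) + Z)**2 = (3 + 36)**2 = 39**2 = 1521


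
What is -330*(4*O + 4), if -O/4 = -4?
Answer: -22440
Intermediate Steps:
O = 16 (O = -4*(-4) = 16)
-330*(4*O + 4) = -330*(4*16 + 4) = -330*(64 + 4) = -330*68 = -22440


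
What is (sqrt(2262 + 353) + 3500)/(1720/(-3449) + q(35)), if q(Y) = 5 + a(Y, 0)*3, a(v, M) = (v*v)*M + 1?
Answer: 431125/924 + 3449*sqrt(2615)/25872 ≈ 473.40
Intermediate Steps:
a(v, M) = 1 + M*v**2 (a(v, M) = v**2*M + 1 = M*v**2 + 1 = 1 + M*v**2)
q(Y) = 8 (q(Y) = 5 + (1 + 0*Y**2)*3 = 5 + (1 + 0)*3 = 5 + 1*3 = 5 + 3 = 8)
(sqrt(2262 + 353) + 3500)/(1720/(-3449) + q(35)) = (sqrt(2262 + 353) + 3500)/(1720/(-3449) + 8) = (sqrt(2615) + 3500)/(1720*(-1/3449) + 8) = (3500 + sqrt(2615))/(-1720/3449 + 8) = (3500 + sqrt(2615))/(25872/3449) = (3500 + sqrt(2615))*(3449/25872) = 431125/924 + 3449*sqrt(2615)/25872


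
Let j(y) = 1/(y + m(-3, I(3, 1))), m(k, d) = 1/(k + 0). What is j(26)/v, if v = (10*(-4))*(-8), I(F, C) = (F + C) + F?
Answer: 3/24640 ≈ 0.00012175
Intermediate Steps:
I(F, C) = C + 2*F (I(F, C) = (C + F) + F = C + 2*F)
v = 320 (v = -40*(-8) = 320)
m(k, d) = 1/k
j(y) = 1/(-1/3 + y) (j(y) = 1/(y + 1/(-3)) = 1/(y - 1/3) = 1/(-1/3 + y))
j(26)/v = (3/(-1 + 3*26))/320 = (3/(-1 + 78))*(1/320) = (3/77)*(1/320) = 3/24640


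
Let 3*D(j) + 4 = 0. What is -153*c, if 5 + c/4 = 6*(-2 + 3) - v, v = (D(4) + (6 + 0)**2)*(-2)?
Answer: -43044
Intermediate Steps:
D(j) = -4/3 (D(j) = -4/3 + (1/3)*0 = -4/3 + 0 = -4/3)
v = -208/3 (v = (-4/3 + (6 + 0)**2)*(-2) = (-4/3 + 6**2)*(-2) = (-4/3 + 36)*(-2) = (104/3)*(-2) = -208/3 ≈ -69.333)
c = 844/3 (c = -20 + 4*(6*(-2 + 3) - 1*(-208/3)) = -20 + 4*(6*1 + 208/3) = -20 + 4*(6 + 208/3) = -20 + 4*(226/3) = -20 + 904/3 = 844/3 ≈ 281.33)
-153*c = -153*844/3 = -43044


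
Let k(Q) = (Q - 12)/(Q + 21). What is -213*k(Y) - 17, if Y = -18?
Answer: 2113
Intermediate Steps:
k(Q) = (-12 + Q)/(21 + Q)
-213*k(Y) - 17 = -213*(-12 - 18)/(21 - 18) - 17 = -213*(-30)/3 - 17 = -71*(-30) - 17 = -213*(-10) - 17 = 2130 - 17 = 2113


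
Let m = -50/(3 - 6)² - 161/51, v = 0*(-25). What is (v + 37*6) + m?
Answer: 32633/153 ≈ 213.29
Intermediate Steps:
v = 0
m = -1333/153 (m = -50/((-3)²) - 161*1/51 = -50/9 - 161/51 = -1333/153 ≈ -8.7124)
(v + 37*6) + m = (0 + 37*6) - 1333/153 = (0 + 222) - 1333/153 = 222 - 1333/153 = 32633/153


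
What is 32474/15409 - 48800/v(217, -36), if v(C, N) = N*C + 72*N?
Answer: 272454674/40078809 ≈ 6.7980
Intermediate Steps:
v(C, N) = 72*N + C*N (v(C, N) = C*N + 72*N = 72*N + C*N)
32474/15409 - 48800/v(217, -36) = 32474/15409 - 48800*(-1/(36*(72 + 217))) = 32474*(1/15409) - 48800/((-36*289)) = 32474/15409 - 48800/(-10404) = 32474/15409 - 48800*(-1/10404) = 32474/15409 + 12200/2601 = 272454674/40078809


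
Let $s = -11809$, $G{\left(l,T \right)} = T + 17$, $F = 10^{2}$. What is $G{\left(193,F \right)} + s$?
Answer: $-11692$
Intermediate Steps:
$F = 100$
$G{\left(l,T \right)} = 17 + T$
$G{\left(193,F \right)} + s = \left(17 + 100\right) - 11809 = 117 - 11809 = -11692$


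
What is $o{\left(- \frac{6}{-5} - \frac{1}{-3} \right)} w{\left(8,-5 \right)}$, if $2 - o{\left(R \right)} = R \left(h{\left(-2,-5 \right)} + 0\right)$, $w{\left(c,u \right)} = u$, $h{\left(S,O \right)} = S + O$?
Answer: $- \frac{191}{3} \approx -63.667$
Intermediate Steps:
$h{\left(S,O \right)} = O + S$
$o{\left(R \right)} = 2 + 7 R$ ($o{\left(R \right)} = 2 - R \left(\left(-5 - 2\right) + 0\right) = 2 - R \left(-7 + 0\right) = 2 - R \left(-7\right) = 2 - - 7 R = 2 + 7 R$)
$o{\left(- \frac{6}{-5} - \frac{1}{-3} \right)} w{\left(8,-5 \right)} = \left(2 + 7 \left(- \frac{6}{-5} - \frac{1}{-3}\right)\right) \left(-5\right) = \left(2 + 7 \left(\left(-6\right) \left(- \frac{1}{5}\right) - - \frac{1}{3}\right)\right) \left(-5\right) = \left(2 + 7 \left(\frac{6}{5} + \frac{1}{3}\right)\right) \left(-5\right) = \left(2 + 7 \cdot \frac{23}{15}\right) \left(-5\right) = \left(2 + \frac{161}{15}\right) \left(-5\right) = \frac{191}{15} \left(-5\right) = - \frac{191}{3}$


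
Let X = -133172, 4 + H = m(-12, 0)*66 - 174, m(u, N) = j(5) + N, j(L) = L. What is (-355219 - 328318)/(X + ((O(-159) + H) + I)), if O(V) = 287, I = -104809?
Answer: 683537/237542 ≈ 2.8775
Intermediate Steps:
m(u, N) = 5 + N
H = 152 (H = -4 + ((5 + 0)*66 - 174) = -4 + (5*66 - 174) = -4 + (330 - 174) = -4 + 156 = 152)
(-355219 - 328318)/(X + ((O(-159) + H) + I)) = (-355219 - 328318)/(-133172 + ((287 + 152) - 104809)) = -683537/(-133172 + (439 - 104809)) = -683537/(-133172 - 104370) = -683537/(-237542) = -683537*(-1/237542) = 683537/237542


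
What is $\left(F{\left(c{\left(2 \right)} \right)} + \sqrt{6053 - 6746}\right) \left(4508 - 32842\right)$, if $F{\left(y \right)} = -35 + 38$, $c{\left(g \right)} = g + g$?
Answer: $-85002 - 85002 i \sqrt{77} \approx -85002.0 - 7.4589 \cdot 10^{5} i$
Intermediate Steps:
$c{\left(g \right)} = 2 g$
$F{\left(y \right)} = 3$
$\left(F{\left(c{\left(2 \right)} \right)} + \sqrt{6053 - 6746}\right) \left(4508 - 32842\right) = \left(3 + \sqrt{6053 - 6746}\right) \left(4508 - 32842\right) = \left(3 + \sqrt{-693}\right) \left(-28334\right) = \left(3 + 3 i \sqrt{77}\right) \left(-28334\right) = -85002 - 85002 i \sqrt{77}$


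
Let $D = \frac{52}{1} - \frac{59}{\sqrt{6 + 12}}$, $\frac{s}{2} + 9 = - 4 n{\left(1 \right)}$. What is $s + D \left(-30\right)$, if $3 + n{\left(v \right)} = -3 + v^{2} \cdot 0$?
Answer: $-1530 + 295 \sqrt{2} \approx -1112.8$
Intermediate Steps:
$n{\left(v \right)} = -6$ ($n{\left(v \right)} = -3 + \left(-3 + v^{2} \cdot 0\right) = -3 + \left(-3 + 0\right) = -3 - 3 = -6$)
$s = 30$ ($s = -18 + 2 \left(\left(-4\right) \left(-6\right)\right) = -18 + 2 \cdot 24 = -18 + 48 = 30$)
$D = 52 - \frac{59 \sqrt{2}}{6}$ ($D = 52 \cdot 1 - \frac{59}{\sqrt{18}} = 52 - \frac{59}{3 \sqrt{2}} = 52 - 59 \frac{\sqrt{2}}{6} = 52 - \frac{59 \sqrt{2}}{6} \approx 38.094$)
$s + D \left(-30\right) = 30 + \left(52 - \frac{59 \sqrt{2}}{6}\right) \left(-30\right) = 30 - \left(1560 - 295 \sqrt{2}\right) = -1530 + 295 \sqrt{2}$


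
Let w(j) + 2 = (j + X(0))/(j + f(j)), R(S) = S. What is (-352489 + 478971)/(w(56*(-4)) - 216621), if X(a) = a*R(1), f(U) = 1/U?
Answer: -6346487314/10869442095 ≈ -0.58388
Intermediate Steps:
X(a) = a (X(a) = a*1 = a)
w(j) = -2 + j/(j + 1/j) (w(j) = -2 + (j + 0)/(j + 1/j) = -2 + j/(j + 1/j))
(-352489 + 478971)/(w(56*(-4)) - 216621) = (-352489 + 478971)/((-2 - (56*(-4))²)/(1 + (56*(-4))²) - 216621) = 126482/((-2 - 1*(-224)²)/(1 + (-224)²) - 216621) = 126482/((-2 - 1*50176)/(1 + 50176) - 216621) = 126482/((-2 - 50176)/50177 - 216621) = 126482/((1/50177)*(-50178) - 216621) = 126482/(-50178/50177 - 216621) = 126482/(-10869442095/50177) = 126482*(-50177/10869442095) = -6346487314/10869442095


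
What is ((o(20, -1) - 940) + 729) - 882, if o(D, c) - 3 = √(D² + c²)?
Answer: -1090 + √401 ≈ -1070.0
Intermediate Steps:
o(D, c) = 3 + √(D² + c²)
((o(20, -1) - 940) + 729) - 882 = (((3 + √(20² + (-1)²)) - 940) + 729) - 882 = (((3 + √(400 + 1)) - 940) + 729) - 882 = (((3 + √401) - 940) + 729) - 882 = ((-937 + √401) + 729) - 882 = (-208 + √401) - 882 = -1090 + √401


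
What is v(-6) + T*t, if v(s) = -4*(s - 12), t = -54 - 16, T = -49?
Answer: 3502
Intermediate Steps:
t = -70
v(s) = 48 - 4*s (v(s) = -4*(-12 + s) = 48 - 4*s)
v(-6) + T*t = (48 - 4*(-6)) - 49*(-70) = (48 + 24) + 3430 = 72 + 3430 = 3502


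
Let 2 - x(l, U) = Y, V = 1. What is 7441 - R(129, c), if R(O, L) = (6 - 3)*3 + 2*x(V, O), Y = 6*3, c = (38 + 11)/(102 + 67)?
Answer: 7464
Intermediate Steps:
c = 49/169 ≈ 0.28994
Y = 18
x(l, U) = -16 (x(l, U) = 2 - 1*18 = 2 - 18 = -16)
R(O, L) = -23 (R(O, L) = (6 - 3)*3 + 2*(-16) = 3*3 - 32 = 9 - 32 = -23)
7441 - R(129, c) = 7441 - 1*(-23) = 7441 + 23 = 7464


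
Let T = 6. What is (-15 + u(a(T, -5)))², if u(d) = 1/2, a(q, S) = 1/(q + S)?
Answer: 841/4 ≈ 210.25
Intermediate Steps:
a(q, S) = 1/(S + q)
u(d) = ½
(-15 + u(a(T, -5)))² = (-15 + ½)² = (-29/2)² = 841/4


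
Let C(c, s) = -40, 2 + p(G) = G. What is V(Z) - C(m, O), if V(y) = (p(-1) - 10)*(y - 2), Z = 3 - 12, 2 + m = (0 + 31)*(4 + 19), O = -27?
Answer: 183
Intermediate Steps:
p(G) = -2 + G
m = 711 (m = -2 + (0 + 31)*(4 + 19) = -2 + 31*23 = -2 + 713 = 711)
Z = -9
V(y) = 26 - 13*y (V(y) = ((-2 - 1) - 10)*(y - 2) = (-3 - 10)*(-2 + y) = -13*(-2 + y) = 26 - 13*y)
V(Z) - C(m, O) = (26 - 13*(-9)) - 1*(-40) = (26 + 117) + 40 = 143 + 40 = 183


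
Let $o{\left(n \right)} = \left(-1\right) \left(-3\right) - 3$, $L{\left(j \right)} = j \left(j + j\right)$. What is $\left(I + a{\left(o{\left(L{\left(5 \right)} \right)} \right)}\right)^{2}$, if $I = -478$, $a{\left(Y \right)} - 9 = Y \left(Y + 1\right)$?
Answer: $219961$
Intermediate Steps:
$L{\left(j \right)} = 2 j^{2}$ ($L{\left(j \right)} = j 2 j = 2 j^{2}$)
$o{\left(n \right)} = 0$ ($o{\left(n \right)} = 3 - 3 = 0$)
$a{\left(Y \right)} = 9 + Y \left(1 + Y\right)$ ($a{\left(Y \right)} = 9 + Y \left(Y + 1\right) = 9 + Y \left(1 + Y\right)$)
$\left(I + a{\left(o{\left(L{\left(5 \right)} \right)} \right)}\right)^{2} = \left(-478 + \left(9 + 0 + 0^{2}\right)\right)^{2} = \left(-478 + \left(9 + 0 + 0\right)\right)^{2} = \left(-478 + 9\right)^{2} = \left(-469\right)^{2} = 219961$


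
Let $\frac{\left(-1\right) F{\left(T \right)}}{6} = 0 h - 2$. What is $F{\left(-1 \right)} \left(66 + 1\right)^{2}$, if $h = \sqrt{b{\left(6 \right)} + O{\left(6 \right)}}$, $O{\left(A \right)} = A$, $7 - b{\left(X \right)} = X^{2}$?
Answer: $53868$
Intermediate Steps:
$b{\left(X \right)} = 7 - X^{2}$
$h = i \sqrt{23}$ ($h = \sqrt{\left(7 - 6^{2}\right) + 6} = \sqrt{\left(7 - 36\right) + 6} = \sqrt{-29 + 6} = \sqrt{-23} = i \sqrt{23} \approx 4.7958 i$)
$F{\left(T \right)} = 12$ ($F{\left(T \right)} = - 6 \left(0 i \sqrt{23} - 2\right) = - 6 \left(0 - 2\right) = \left(-6\right) \left(-2\right) = 12$)
$F{\left(-1 \right)} \left(66 + 1\right)^{2} = 12 \left(66 + 1\right)^{2} = 12 \cdot 67^{2} = 12 \cdot 4489 = 53868$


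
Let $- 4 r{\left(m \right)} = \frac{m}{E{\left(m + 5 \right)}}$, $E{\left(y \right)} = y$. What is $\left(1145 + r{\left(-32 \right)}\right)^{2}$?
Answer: $\frac{955242649}{729} \approx 1.3103 \cdot 10^{6}$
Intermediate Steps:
$r{\left(m \right)} = - \frac{m}{4 \left(5 + m\right)}$ ($r{\left(m \right)} = - \frac{m \frac{1}{m + 5}}{4} = - \frac{m \frac{1}{5 + m}}{4} = - \frac{m}{4 \left(5 + m\right)}$)
$\left(1145 + r{\left(-32 \right)}\right)^{2} = \left(1145 - - \frac{32}{20 + 4 \left(-32\right)}\right)^{2} = \left(1145 - - \frac{32}{20 - 128}\right)^{2} = \left(1145 - - \frac{32}{-108}\right)^{2} = \left(1145 - \left(-32\right) \left(- \frac{1}{108}\right)\right)^{2} = \left(1145 - \frac{8}{27}\right)^{2} = \left(\frac{30907}{27}\right)^{2} = \frac{955242649}{729}$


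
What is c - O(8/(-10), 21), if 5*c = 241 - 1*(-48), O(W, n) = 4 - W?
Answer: 53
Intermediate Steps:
c = 289/5 (c = (241 - 1*(-48))/5 = (241 + 48)/5 = (⅕)*289 = 289/5 ≈ 57.800)
c - O(8/(-10), 21) = 289/5 - (4 - 8/(-10)) = 289/5 - (4 - 8*(-1)/10) = 289/5 - (4 - 1*(-⅘)) = 289/5 - (4 + ⅘) = 289/5 - 1*24/5 = 289/5 - 24/5 = 53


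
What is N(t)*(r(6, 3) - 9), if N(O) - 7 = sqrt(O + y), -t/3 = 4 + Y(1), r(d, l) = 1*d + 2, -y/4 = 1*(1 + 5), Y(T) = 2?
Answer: -7 - I*sqrt(42) ≈ -7.0 - 6.4807*I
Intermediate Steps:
y = -24 (y = -4*(1 + 5) = -4*6 = -24)
r(d, l) = 2 + d (r(d, l) = d + 2 = 2 + d)
t = -18 (t = -3*(4 + 2) = -3*6 = -18)
N(O) = 7 + sqrt(-24 + O) (N(O) = 7 + sqrt(O - 24) = 7 + sqrt(-24 + O))
N(t)*(r(6, 3) - 9) = (7 + sqrt(-24 - 18))*((2 + 6) - 9) = (7 + sqrt(-42))*(8 - 9) = (7 + I*sqrt(42))*(-1) = -7 - I*sqrt(42)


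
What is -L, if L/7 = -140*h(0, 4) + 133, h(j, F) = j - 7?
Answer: -7791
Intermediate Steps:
h(j, F) = -7 + j
L = 7791 (L = 7*(-140*(-7 + 0) + 133) = 7*(-140*(-7) + 133) = 7*(980 + 133) = 7*1113 = 7791)
-L = -1*7791 = -7791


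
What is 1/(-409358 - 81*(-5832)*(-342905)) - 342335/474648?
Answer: -3699729672763799/5129680837791480 ≈ -0.72124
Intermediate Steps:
1/(-409358 - 81*(-5832)*(-342905)) - 342335/474648 = -1/342905/(-409358 + 472392) - 342335*1/474648 = -1/342905/63034 - 342335/474648 = (1/63034)*(-1/342905) - 342335/474648 = -1/21614673770 - 342335/474648 = -3699729672763799/5129680837791480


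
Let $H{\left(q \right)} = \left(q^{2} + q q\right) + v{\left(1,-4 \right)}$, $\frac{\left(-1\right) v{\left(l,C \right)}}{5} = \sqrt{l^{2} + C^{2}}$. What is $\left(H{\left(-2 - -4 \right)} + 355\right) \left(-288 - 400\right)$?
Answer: $-249744 + 3440 \sqrt{17} \approx -2.3556 \cdot 10^{5}$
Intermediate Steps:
$v{\left(l,C \right)} = - 5 \sqrt{C^{2} + l^{2}}$ ($v{\left(l,C \right)} = - 5 \sqrt{l^{2} + C^{2}} = - 5 \sqrt{C^{2} + l^{2}}$)
$H{\left(q \right)} = - 5 \sqrt{17} + 2 q^{2}$ ($H{\left(q \right)} = \left(q^{2} + q q\right) - 5 \sqrt{\left(-4\right)^{2} + 1^{2}} = \left(q^{2} + q^{2}\right) - 5 \sqrt{16 + 1} = 2 q^{2} - 5 \sqrt{17} = - 5 \sqrt{17} + 2 q^{2}$)
$\left(H{\left(-2 - -4 \right)} + 355\right) \left(-288 - 400\right) = \left(\left(- 5 \sqrt{17} + 2 \left(-2 - -4\right)^{2}\right) + 355\right) \left(-288 - 400\right) = \left(\left(- 5 \sqrt{17} + 2 \left(-2 + 4\right)^{2}\right) + 355\right) \left(-688\right) = \left(\left(- 5 \sqrt{17} + 2 \cdot 2^{2}\right) + 355\right) \left(-688\right) = \left(\left(- 5 \sqrt{17} + 2 \cdot 4\right) + 355\right) \left(-688\right) = \left(\left(- 5 \sqrt{17} + 8\right) + 355\right) \left(-688\right) = \left(\left(8 - 5 \sqrt{17}\right) + 355\right) \left(-688\right) = \left(363 - 5 \sqrt{17}\right) \left(-688\right) = -249744 + 3440 \sqrt{17}$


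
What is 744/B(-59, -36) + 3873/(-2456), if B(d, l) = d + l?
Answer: -2195199/233320 ≈ -9.4085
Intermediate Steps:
744/B(-59, -36) + 3873/(-2456) = 744/(-59 - 36) + 3873/(-2456) = 744/(-95) + 3873*(-1/2456) = 744*(-1/95) - 3873/2456 = -744/95 - 3873/2456 = -2195199/233320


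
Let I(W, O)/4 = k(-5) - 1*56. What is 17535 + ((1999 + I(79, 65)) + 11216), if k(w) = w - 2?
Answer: 30498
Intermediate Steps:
k(w) = -2 + w
I(W, O) = -252 (I(W, O) = 4*((-2 - 5) - 1*56) = 4*(-7 - 56) = 4*(-63) = -252)
17535 + ((1999 + I(79, 65)) + 11216) = 17535 + ((1999 - 252) + 11216) = 17535 + (1747 + 11216) = 17535 + 12963 = 30498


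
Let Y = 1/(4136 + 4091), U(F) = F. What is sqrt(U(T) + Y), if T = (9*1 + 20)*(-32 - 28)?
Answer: I*sqrt(117769332233)/8227 ≈ 41.713*I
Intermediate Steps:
T = -1740 (T = (9 + 20)*(-60) = 29*(-60) = -1740)
Y = 1/8227 ≈ 0.00012155
sqrt(U(T) + Y) = sqrt(-1740 + 1/8227) = sqrt(-14314979/8227) = I*sqrt(117769332233)/8227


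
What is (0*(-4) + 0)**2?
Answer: 0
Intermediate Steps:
(0*(-4) + 0)**2 = (0 + 0)**2 = 0**2 = 0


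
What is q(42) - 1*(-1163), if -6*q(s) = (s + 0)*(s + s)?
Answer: 575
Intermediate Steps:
q(s) = -s²/3 (q(s) = -(s + 0)*(s + s)/6 = -s*2*s/6 = -s²/3)
q(42) - 1*(-1163) = -⅓*42² - 1*(-1163) = -⅓*1764 + 1163 = -588 + 1163 = 575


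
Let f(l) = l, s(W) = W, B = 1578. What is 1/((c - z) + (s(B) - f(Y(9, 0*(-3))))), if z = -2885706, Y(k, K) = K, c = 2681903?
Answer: 1/5569187 ≈ 1.7956e-7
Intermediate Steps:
1/((c - z) + (s(B) - f(Y(9, 0*(-3))))) = 1/((2681903 - 1*(-2885706)) + (1578 - 0*(-3))) = 1/((2681903 + 2885706) + (1578 - 1*0)) = 1/(5567609 + (1578 + 0)) = 1/(5567609 + 1578) = 1/5569187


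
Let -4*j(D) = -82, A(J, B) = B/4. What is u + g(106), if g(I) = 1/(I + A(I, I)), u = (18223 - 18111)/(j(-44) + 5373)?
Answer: 11562/408365 ≈ 0.028313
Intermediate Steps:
A(J, B) = B/4 (A(J, B) = B*(1/4) = B/4)
j(D) = 41/2 (j(D) = -1/4*(-82) = 41/2)
u = 32/1541 (u = (18223 - 18111)/(41/2 + 5373) = 112/(10787/2) = 112*(2/10787) = 32/1541 ≈ 0.020766)
g(I) = 4/(5*I) (g(I) = 1/(I + I/4) = 1/(5*I/4) = 4/(5*I))
u + g(106) = 32/1541 + (4/5)/106 = 32/1541 + (4/5)*(1/106) = 32/1541 + 2/265 = 11562/408365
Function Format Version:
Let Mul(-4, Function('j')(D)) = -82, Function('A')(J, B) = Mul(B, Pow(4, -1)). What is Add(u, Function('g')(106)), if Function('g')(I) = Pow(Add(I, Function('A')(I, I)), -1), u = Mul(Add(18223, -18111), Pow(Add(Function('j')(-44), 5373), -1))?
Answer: Rational(11562, 408365) ≈ 0.028313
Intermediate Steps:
Function('A')(J, B) = Mul(Rational(1, 4), B) (Function('A')(J, B) = Mul(B, Rational(1, 4)) = Mul(Rational(1, 4), B))
Function('j')(D) = Rational(41, 2) (Function('j')(D) = Mul(Rational(-1, 4), -82) = Rational(41, 2))
u = Rational(32, 1541) (u = Mul(Add(18223, -18111), Pow(Add(Rational(41, 2), 5373), -1)) = Mul(112, Pow(Rational(10787, 2), -1)) = Mul(112, Rational(2, 10787)) = Rational(32, 1541) ≈ 0.020766)
Function('g')(I) = Mul(Rational(4, 5), Pow(I, -1)) (Function('g')(I) = Pow(Add(I, Mul(Rational(1, 4), I)), -1) = Pow(Mul(Rational(5, 4), I), -1) = Mul(Rational(4, 5), Pow(I, -1)))
Add(u, Function('g')(106)) = Add(Rational(32, 1541), Mul(Rational(4, 5), Pow(106, -1))) = Add(Rational(32, 1541), Mul(Rational(4, 5), Rational(1, 106))) = Add(Rational(32, 1541), Rational(2, 265)) = Rational(11562, 408365)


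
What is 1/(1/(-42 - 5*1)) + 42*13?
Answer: 499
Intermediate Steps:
1/(1/(-42 - 5*1)) + 42*13 = 1/(1/(-42 - 5)) + 546 = 1/(1/(-47)) + 546 = 1/(-1/47) + 546 = -47 + 546 = 499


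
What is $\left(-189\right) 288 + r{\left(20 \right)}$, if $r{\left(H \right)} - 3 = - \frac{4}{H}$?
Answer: $- \frac{272146}{5} \approx -54429.0$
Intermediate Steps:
$r{\left(H \right)} = 3 - \frac{4}{H}$
$\left(-189\right) 288 + r{\left(20 \right)} = \left(-189\right) 288 + \left(3 - \frac{4}{20}\right) = -54432 + \left(3 - \frac{1}{5}\right) = -54432 + \frac{14}{5} = - \frac{272146}{5}$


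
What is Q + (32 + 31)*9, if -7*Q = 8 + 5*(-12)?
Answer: 4021/7 ≈ 574.43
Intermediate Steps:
Q = 52/7 (Q = -(8 + 5*(-12))/7 = -(8 - 60)/7 = -⅐*(-52) = 52/7 ≈ 7.4286)
Q + (32 + 31)*9 = 52/7 + (32 + 31)*9 = 52/7 + 63*9 = 52/7 + 567 = 4021/7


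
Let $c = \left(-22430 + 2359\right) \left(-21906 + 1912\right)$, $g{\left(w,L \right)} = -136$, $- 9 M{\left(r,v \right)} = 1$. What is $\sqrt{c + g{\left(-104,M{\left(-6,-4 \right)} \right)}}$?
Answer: $\sqrt{401299438} \approx 20032.0$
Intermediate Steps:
$M{\left(r,v \right)} = - \frac{1}{9}$ ($M{\left(r,v \right)} = \left(- \frac{1}{9}\right) 1 = - \frac{1}{9}$)
$c = 401299574$ ($c = \left(-20071\right) \left(-19994\right) = 401299574$)
$\sqrt{c + g{\left(-104,M{\left(-6,-4 \right)} \right)}} = \sqrt{401299574 - 136} = \sqrt{401299438}$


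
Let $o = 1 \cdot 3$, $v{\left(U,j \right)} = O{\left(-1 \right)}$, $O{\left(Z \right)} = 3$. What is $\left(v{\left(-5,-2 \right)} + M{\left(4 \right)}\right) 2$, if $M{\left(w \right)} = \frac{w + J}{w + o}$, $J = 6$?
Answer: $\frac{62}{7} \approx 8.8571$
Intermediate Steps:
$v{\left(U,j \right)} = 3$
$o = 3$
$M{\left(w \right)} = \frac{6 + w}{3 + w}$ ($M{\left(w \right)} = \frac{w + 6}{w + 3} = \frac{6 + w}{3 + w}$)
$\left(v{\left(-5,-2 \right)} + M{\left(4 \right)}\right) 2 = \left(3 + \frac{6 + 4}{3 + 4}\right) 2 = \left(3 + \frac{1}{7} \cdot 10\right) 2 = \left(3 + \frac{10}{7}\right) 2 = \frac{31}{7} \cdot 2 = \frac{62}{7}$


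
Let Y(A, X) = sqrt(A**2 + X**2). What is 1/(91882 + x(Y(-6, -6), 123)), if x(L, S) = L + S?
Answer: 92005/8464919953 - 6*sqrt(2)/8464919953 ≈ 1.0868e-5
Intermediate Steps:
1/(91882 + x(Y(-6, -6), 123)) = 1/(91882 + (sqrt((-6)**2 + (-6)**2) + 123)) = 1/(91882 + (sqrt(36 + 36) + 123)) = 1/(91882 + (sqrt(72) + 123)) = 1/(91882 + (6*sqrt(2) + 123)) = 1/(91882 + (123 + 6*sqrt(2))) = 1/(92005 + 6*sqrt(2))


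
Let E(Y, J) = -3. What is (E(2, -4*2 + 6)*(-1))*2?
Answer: 6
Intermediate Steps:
(E(2, -4*2 + 6)*(-1))*2 = -3*(-1)*2 = 3*2 = 6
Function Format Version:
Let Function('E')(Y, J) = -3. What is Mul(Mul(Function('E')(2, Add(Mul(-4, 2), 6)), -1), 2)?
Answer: 6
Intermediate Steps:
Mul(Mul(Function('E')(2, Add(Mul(-4, 2), 6)), -1), 2) = Mul(Mul(-3, -1), 2) = Mul(3, 2) = 6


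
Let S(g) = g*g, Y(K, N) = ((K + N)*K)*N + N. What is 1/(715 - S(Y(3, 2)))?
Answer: -1/309 ≈ -0.0032362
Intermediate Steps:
Y(K, N) = N + K*N*(K + N) (Y(K, N) = (K*(K + N))*N + N = K*N*(K + N) + N = N + K*N*(K + N))
S(g) = g**2
1/(715 - S(Y(3, 2))) = 1/(715 - (2*(1 + 3**2 + 3*2))**2) = 1/(715 - (2*(1 + 9 + 6))**2) = 1/(715 - (2*16)**2) = 1/(715 - 1*32**2) = 1/(715 - 1*1024) = 1/(715 - 1024) = 1/(-309) = -1/309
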